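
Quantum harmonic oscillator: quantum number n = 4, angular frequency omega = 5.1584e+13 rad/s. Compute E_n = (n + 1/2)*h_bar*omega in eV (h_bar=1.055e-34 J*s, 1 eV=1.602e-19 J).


E = (n + 1/2) * h_bar * omega
= (4 + 0.5) * 1.055e-34 * 5.1584e+13
= 4.5 * 5.4421e-21
= 2.4490e-20 J
= 0.1529 eV

0.1529


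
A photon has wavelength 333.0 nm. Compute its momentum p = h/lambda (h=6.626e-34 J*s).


p = h / lambda
= 6.626e-34 / (333.0e-9)
= 6.626e-34 / 3.3300e-07
= 1.9898e-27 kg*m/s

1.9898e-27


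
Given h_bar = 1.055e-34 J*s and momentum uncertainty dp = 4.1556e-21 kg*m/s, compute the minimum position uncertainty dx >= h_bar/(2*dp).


dx = h_bar / (2 * dp)
= 1.055e-34 / (2 * 4.1556e-21)
= 1.055e-34 / 8.3112e-21
= 1.2694e-14 m

1.2694e-14


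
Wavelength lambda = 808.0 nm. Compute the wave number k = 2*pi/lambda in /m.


k = 2 * pi / lambda
= 6.2832 / (808.0e-9)
= 6.2832 / 8.0800e-07
= 7.7762e+06 /m

7.7762e+06


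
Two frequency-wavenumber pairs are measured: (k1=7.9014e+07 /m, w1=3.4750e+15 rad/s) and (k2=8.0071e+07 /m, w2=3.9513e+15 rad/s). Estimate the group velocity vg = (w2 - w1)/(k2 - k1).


vg = (w2 - w1) / (k2 - k1)
= (3.9513e+15 - 3.4750e+15) / (8.0071e+07 - 7.9014e+07)
= 4.7630e+14 / 1.0570e+06
= 4.5061e+08 m/s

4.5061e+08


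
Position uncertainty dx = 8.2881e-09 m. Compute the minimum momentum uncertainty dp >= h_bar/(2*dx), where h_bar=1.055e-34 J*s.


dp = h_bar / (2 * dx)
= 1.055e-34 / (2 * 8.2881e-09)
= 1.055e-34 / 1.6576e-08
= 6.3645e-27 kg*m/s

6.3645e-27


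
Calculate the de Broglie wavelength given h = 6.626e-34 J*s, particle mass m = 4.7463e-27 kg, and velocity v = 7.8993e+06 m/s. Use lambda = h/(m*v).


lambda = h / (m * v)
= 6.626e-34 / (4.7463e-27 * 7.8993e+06)
= 6.626e-34 / 3.7492e-20
= 1.7673e-14 m

1.7673e-14


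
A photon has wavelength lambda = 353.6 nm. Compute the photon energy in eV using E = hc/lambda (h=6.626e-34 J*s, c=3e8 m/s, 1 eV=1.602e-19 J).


E = hc / lambda
= (6.626e-34)(3e8) / (353.6e-9)
= 1.9878e-25 / 3.5360e-07
= 5.6216e-19 J
Converting to eV: 5.6216e-19 / 1.602e-19
= 3.5091 eV

3.5091


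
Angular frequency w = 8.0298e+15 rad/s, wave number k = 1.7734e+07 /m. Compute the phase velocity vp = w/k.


vp = w / k
= 8.0298e+15 / 1.7734e+07
= 4.5279e+08 m/s

4.5279e+08


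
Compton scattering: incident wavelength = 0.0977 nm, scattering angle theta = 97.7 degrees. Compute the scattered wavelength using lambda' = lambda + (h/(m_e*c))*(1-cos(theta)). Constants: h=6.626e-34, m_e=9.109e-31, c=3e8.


Compton wavelength: h/(m_e*c) = 2.4247e-12 m
d_lambda = 2.4247e-12 * (1 - cos(97.7 deg))
= 2.4247e-12 * 1.133986
= 2.7496e-12 m = 0.00275 nm
lambda' = 0.0977 + 0.00275
= 0.10045 nm

0.10045


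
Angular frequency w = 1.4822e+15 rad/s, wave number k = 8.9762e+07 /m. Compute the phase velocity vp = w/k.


vp = w / k
= 1.4822e+15 / 8.9762e+07
= 1.6513e+07 m/s

1.6513e+07


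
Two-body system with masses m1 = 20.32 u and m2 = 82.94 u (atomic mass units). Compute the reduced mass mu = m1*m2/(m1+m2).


mu = m1 * m2 / (m1 + m2)
= 20.32 * 82.94 / (20.32 + 82.94)
= 1685.3408 / 103.26
= 16.3213 u

16.3213


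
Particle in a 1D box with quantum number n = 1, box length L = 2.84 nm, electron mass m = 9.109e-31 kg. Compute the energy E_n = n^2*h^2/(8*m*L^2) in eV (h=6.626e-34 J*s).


E = n^2 * h^2 / (8 * m * L^2)
= 1^2 * (6.626e-34)^2 / (8 * 9.109e-31 * (2.84e-9)^2)
= 1 * 4.3904e-67 / (8 * 9.109e-31 * 8.0656e-18)
= 7.4697e-21 J
= 0.0466 eV

0.0466


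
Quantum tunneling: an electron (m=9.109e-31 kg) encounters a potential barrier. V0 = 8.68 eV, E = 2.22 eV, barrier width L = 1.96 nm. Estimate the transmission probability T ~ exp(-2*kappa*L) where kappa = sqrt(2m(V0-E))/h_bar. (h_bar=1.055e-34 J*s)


V0 - E = 6.46 eV = 1.0349e-18 J
kappa = sqrt(2 * m * (V0-E)) / h_bar
= sqrt(2 * 9.109e-31 * 1.0349e-18) / 1.055e-34
= 1.3015e+10 /m
2*kappa*L = 2 * 1.3015e+10 * 1.96e-9
= 51.0189
T = exp(-51.0189) = 6.962318e-23

6.962318e-23


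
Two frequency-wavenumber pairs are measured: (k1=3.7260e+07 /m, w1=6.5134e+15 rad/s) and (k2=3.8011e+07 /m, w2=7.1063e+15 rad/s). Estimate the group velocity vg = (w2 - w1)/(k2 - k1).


vg = (w2 - w1) / (k2 - k1)
= (7.1063e+15 - 6.5134e+15) / (3.8011e+07 - 3.7260e+07)
= 5.9290e+14 / 7.5100e+05
= 7.8948e+08 m/s

7.8948e+08


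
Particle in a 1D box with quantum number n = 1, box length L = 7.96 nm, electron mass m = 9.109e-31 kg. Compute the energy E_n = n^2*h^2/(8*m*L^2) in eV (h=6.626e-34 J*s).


E = n^2 * h^2 / (8 * m * L^2)
= 1^2 * (6.626e-34)^2 / (8 * 9.109e-31 * (7.96e-9)^2)
= 1 * 4.3904e-67 / (8 * 9.109e-31 * 6.3362e-17)
= 9.5086e-22 J
= 0.0059 eV

0.0059


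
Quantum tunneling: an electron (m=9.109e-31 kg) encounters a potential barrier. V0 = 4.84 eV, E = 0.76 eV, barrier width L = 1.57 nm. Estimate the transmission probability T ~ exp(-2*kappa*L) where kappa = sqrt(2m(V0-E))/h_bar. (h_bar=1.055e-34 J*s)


V0 - E = 4.08 eV = 6.5362e-19 J
kappa = sqrt(2 * m * (V0-E)) / h_bar
= sqrt(2 * 9.109e-31 * 6.5362e-19) / 1.055e-34
= 1.0343e+10 /m
2*kappa*L = 2 * 1.0343e+10 * 1.57e-9
= 32.478
T = exp(-32.478) = 7.852300e-15

7.852300e-15


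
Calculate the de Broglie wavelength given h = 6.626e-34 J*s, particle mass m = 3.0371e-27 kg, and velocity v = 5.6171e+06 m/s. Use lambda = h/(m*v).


lambda = h / (m * v)
= 6.626e-34 / (3.0371e-27 * 5.6171e+06)
= 6.626e-34 / 1.7060e-20
= 3.8840e-14 m

3.8840e-14


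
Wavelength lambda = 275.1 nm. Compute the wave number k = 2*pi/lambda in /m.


k = 2 * pi / lambda
= 6.2832 / (275.1e-9)
= 6.2832 / 2.7510e-07
= 2.2840e+07 /m

2.2840e+07


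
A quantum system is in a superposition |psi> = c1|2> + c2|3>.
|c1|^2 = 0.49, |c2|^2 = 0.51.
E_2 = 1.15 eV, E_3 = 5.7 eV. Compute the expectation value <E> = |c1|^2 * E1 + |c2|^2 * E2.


<E> = |c1|^2 * E1 + |c2|^2 * E2
= 0.49 * 1.15 + 0.51 * 5.7
= 0.5635 + 2.907
= 3.4705 eV

3.4705


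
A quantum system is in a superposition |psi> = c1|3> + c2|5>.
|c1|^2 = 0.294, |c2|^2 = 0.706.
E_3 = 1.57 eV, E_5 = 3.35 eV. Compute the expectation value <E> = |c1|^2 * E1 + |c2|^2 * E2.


<E> = |c1|^2 * E1 + |c2|^2 * E2
= 0.294 * 1.57 + 0.706 * 3.35
= 0.4616 + 2.3651
= 2.8267 eV

2.8267


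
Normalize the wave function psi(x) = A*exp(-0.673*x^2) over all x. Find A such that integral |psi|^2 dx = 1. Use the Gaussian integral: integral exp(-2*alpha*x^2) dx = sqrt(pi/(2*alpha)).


integral |psi|^2 dx = A^2 * sqrt(pi/(2*alpha)) = 1
A^2 = sqrt(2*alpha/pi)
= sqrt(2 * 0.673 / pi)
= 0.654557
A = sqrt(0.654557)
= 0.809

0.809


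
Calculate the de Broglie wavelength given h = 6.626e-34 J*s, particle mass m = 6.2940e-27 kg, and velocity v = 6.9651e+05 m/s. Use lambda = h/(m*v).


lambda = h / (m * v)
= 6.626e-34 / (6.2940e-27 * 6.9651e+05)
= 6.626e-34 / 4.3838e-21
= 1.5115e-13 m

1.5115e-13


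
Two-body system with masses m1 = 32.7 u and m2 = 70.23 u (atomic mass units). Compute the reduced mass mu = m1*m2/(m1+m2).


mu = m1 * m2 / (m1 + m2)
= 32.7 * 70.23 / (32.7 + 70.23)
= 2296.521 / 102.93
= 22.3115 u

22.3115


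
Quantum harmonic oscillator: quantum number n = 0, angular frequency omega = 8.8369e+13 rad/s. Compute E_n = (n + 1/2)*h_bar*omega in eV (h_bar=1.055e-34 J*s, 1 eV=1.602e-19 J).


E = (n + 1/2) * h_bar * omega
= (0 + 0.5) * 1.055e-34 * 8.8369e+13
= 0.5 * 9.3229e-21
= 4.6615e-21 J
= 0.0291 eV

0.0291


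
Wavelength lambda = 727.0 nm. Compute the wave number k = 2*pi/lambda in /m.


k = 2 * pi / lambda
= 6.2832 / (727.0e-9)
= 6.2832 / 7.2700e-07
= 8.6426e+06 /m

8.6426e+06


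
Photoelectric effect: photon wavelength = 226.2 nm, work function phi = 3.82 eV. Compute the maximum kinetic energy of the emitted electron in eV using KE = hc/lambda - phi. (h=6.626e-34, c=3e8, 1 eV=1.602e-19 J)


E_photon = hc / lambda
= (6.626e-34)(3e8) / (226.2e-9)
= 8.7878e-19 J
= 5.4855 eV
KE = E_photon - phi
= 5.4855 - 3.82
= 1.6655 eV

1.6655


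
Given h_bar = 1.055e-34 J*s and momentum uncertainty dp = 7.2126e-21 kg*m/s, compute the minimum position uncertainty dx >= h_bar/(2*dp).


dx = h_bar / (2 * dp)
= 1.055e-34 / (2 * 7.2126e-21)
= 1.055e-34 / 1.4425e-20
= 7.3136e-15 m

7.3136e-15


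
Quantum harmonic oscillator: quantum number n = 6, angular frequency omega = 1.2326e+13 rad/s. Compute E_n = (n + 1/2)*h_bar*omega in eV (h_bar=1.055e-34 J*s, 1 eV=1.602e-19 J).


E = (n + 1/2) * h_bar * omega
= (6 + 0.5) * 1.055e-34 * 1.2326e+13
= 6.5 * 1.3004e-21
= 8.4526e-21 J
= 0.0528 eV

0.0528


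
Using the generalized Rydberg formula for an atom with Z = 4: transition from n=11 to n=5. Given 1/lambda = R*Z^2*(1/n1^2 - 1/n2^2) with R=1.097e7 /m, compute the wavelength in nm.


1/lambda = R * Z^2 * (1/n1^2 - 1/n2^2)
= 1.097e7 * 4^2 * (1/5^2 - 1/11^2)
= 1.097e7 * 16 * (0.04 - 0.008264)
= 5.5702e+06 /m
lambda = 1 / 5.5702e+06
= 179.5261 nm

179.5261


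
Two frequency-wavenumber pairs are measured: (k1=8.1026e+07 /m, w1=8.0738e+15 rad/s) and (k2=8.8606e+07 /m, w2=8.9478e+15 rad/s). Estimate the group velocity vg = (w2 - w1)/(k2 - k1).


vg = (w2 - w1) / (k2 - k1)
= (8.9478e+15 - 8.0738e+15) / (8.8606e+07 - 8.1026e+07)
= 8.7400e+14 / 7.5800e+06
= 1.1530e+08 m/s

1.1530e+08


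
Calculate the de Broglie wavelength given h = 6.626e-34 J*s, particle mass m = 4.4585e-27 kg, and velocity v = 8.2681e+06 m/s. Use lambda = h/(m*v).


lambda = h / (m * v)
= 6.626e-34 / (4.4585e-27 * 8.2681e+06)
= 6.626e-34 / 3.6863e-20
= 1.7975e-14 m

1.7975e-14


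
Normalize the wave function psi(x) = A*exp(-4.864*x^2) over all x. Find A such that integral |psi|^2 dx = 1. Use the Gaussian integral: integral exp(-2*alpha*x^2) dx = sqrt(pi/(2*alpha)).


integral |psi|^2 dx = A^2 * sqrt(pi/(2*alpha)) = 1
A^2 = sqrt(2*alpha/pi)
= sqrt(2 * 4.864 / pi)
= 1.759693
A = sqrt(1.759693)
= 1.3265

1.3265


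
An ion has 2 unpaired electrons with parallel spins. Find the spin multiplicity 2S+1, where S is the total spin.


Total spin S = N * (1/2) = 2 * 0.5 = 1.0
Spin multiplicity = 2S + 1
= 2 * 1.0 + 1
= 3

3


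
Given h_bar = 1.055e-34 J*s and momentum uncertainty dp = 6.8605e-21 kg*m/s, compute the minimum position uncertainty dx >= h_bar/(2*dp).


dx = h_bar / (2 * dp)
= 1.055e-34 / (2 * 6.8605e-21)
= 1.055e-34 / 1.3721e-20
= 7.6889e-15 m

7.6889e-15


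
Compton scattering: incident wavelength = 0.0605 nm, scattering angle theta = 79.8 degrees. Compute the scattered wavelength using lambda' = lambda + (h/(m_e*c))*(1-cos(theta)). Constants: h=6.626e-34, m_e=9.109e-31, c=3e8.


Compton wavelength: h/(m_e*c) = 2.4247e-12 m
d_lambda = 2.4247e-12 * (1 - cos(79.8 deg))
= 2.4247e-12 * 0.822915
= 1.9953e-12 m = 0.001995 nm
lambda' = 0.0605 + 0.001995
= 0.062495 nm

0.062495


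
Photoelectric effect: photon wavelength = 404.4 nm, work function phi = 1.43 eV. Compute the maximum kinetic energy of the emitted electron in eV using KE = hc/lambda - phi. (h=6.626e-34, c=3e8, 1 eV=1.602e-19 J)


E_photon = hc / lambda
= (6.626e-34)(3e8) / (404.4e-9)
= 4.9154e-19 J
= 3.0683 eV
KE = E_photon - phi
= 3.0683 - 1.43
= 1.6383 eV

1.6383


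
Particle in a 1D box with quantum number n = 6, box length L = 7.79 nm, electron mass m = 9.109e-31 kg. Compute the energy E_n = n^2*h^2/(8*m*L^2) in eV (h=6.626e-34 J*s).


E = n^2 * h^2 / (8 * m * L^2)
= 6^2 * (6.626e-34)^2 / (8 * 9.109e-31 * (7.79e-9)^2)
= 36 * 4.3904e-67 / (8 * 9.109e-31 * 6.0684e-17)
= 3.5741e-20 J
= 0.2231 eV

0.2231


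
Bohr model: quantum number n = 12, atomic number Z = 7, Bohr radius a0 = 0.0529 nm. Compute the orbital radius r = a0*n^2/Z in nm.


r = a0 * n^2 / Z
= 0.0529 * 12^2 / 7
= 0.0529 * 144 / 7
= 1.0882 nm

1.0882


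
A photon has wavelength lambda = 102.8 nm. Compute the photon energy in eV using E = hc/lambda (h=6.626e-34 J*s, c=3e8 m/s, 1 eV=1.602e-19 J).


E = hc / lambda
= (6.626e-34)(3e8) / (102.8e-9)
= 1.9878e-25 / 1.0280e-07
= 1.9337e-18 J
Converting to eV: 1.9337e-18 / 1.602e-19
= 12.0703 eV

12.0703


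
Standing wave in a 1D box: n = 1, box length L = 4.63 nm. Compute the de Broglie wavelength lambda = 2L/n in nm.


lambda = 2L / n
= 2 * 4.63 / 1
= 9.26 / 1
= 9.26 nm

9.26


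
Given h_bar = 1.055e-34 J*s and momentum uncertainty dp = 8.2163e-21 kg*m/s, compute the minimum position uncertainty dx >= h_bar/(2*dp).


dx = h_bar / (2 * dp)
= 1.055e-34 / (2 * 8.2163e-21)
= 1.055e-34 / 1.6433e-20
= 6.4202e-15 m

6.4202e-15


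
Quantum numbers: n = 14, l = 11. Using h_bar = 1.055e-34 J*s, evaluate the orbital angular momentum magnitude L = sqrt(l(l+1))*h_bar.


L = sqrt(l*(l+1)) * h_bar
= sqrt(11 * 12) * 1.055e-34
= sqrt(132) * 1.055e-34
= 11.4891 * 1.055e-34
= 1.2121e-33 J*s

1.2121e-33


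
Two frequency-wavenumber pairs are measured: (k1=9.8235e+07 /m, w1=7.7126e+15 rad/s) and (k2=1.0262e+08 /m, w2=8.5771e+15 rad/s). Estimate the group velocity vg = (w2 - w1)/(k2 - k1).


vg = (w2 - w1) / (k2 - k1)
= (8.5771e+15 - 7.7126e+15) / (1.0262e+08 - 9.8235e+07)
= 8.6450e+14 / 4.3850e+06
= 1.9715e+08 m/s

1.9715e+08


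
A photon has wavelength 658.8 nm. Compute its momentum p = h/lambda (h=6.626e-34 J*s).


p = h / lambda
= 6.626e-34 / (658.8e-9)
= 6.626e-34 / 6.5880e-07
= 1.0058e-27 kg*m/s

1.0058e-27


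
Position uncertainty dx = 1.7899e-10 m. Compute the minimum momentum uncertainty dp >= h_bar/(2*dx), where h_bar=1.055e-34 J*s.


dp = h_bar / (2 * dx)
= 1.055e-34 / (2 * 1.7899e-10)
= 1.055e-34 / 3.5798e-10
= 2.9471e-25 kg*m/s

2.9471e-25


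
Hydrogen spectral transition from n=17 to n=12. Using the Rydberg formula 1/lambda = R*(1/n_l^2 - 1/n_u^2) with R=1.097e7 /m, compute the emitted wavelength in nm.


1/lambda = R * (1/n_l^2 - 1/n_u^2)
= 1.097e7 * (1/12^2 - 1/17^2)
= 1.097e7 * (0.006944 - 0.00346)
= 1.097e7 * 0.003484
= 3.8222e+04 /m
lambda = 1 / 3.8222e+04 = 26162.8894 nm

26162.8894


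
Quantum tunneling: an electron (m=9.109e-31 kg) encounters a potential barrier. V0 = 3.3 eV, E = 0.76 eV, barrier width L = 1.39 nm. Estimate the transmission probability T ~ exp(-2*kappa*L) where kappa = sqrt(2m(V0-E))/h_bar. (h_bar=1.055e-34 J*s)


V0 - E = 2.54 eV = 4.0691e-19 J
kappa = sqrt(2 * m * (V0-E)) / h_bar
= sqrt(2 * 9.109e-31 * 4.0691e-19) / 1.055e-34
= 8.1610e+09 /m
2*kappa*L = 2 * 8.1610e+09 * 1.39e-9
= 22.6877
T = exp(-22.6877) = 1.402328e-10

1.402328e-10


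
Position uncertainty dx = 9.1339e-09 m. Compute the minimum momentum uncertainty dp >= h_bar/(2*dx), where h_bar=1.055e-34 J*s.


dp = h_bar / (2 * dx)
= 1.055e-34 / (2 * 9.1339e-09)
= 1.055e-34 / 1.8268e-08
= 5.7752e-27 kg*m/s

5.7752e-27


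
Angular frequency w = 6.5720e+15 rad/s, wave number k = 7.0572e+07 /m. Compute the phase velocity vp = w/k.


vp = w / k
= 6.5720e+15 / 7.0572e+07
= 9.3125e+07 m/s

9.3125e+07


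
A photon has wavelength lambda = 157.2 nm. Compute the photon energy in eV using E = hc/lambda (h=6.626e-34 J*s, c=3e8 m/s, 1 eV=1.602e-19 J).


E = hc / lambda
= (6.626e-34)(3e8) / (157.2e-9)
= 1.9878e-25 / 1.5720e-07
= 1.2645e-18 J
Converting to eV: 1.2645e-18 / 1.602e-19
= 7.8933 eV

7.8933


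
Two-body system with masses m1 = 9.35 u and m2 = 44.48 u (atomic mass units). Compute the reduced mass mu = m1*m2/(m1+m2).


mu = m1 * m2 / (m1 + m2)
= 9.35 * 44.48 / (9.35 + 44.48)
= 415.888 / 53.83
= 7.726 u

7.726


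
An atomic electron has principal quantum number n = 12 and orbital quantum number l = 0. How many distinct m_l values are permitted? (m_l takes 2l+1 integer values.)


m_l ranges from -l to +l in integer steps
So m_l goes from -0 to +0
Count = 2l + 1 = 2*0 + 1
= 1

1


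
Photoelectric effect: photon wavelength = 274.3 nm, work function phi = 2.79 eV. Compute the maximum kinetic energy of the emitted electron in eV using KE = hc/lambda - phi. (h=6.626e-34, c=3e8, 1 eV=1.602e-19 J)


E_photon = hc / lambda
= (6.626e-34)(3e8) / (274.3e-9)
= 7.2468e-19 J
= 4.5236 eV
KE = E_photon - phi
= 4.5236 - 2.79
= 1.7336 eV

1.7336


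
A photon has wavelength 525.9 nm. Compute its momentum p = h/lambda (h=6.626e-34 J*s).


p = h / lambda
= 6.626e-34 / (525.9e-9)
= 6.626e-34 / 5.2590e-07
= 1.2599e-27 kg*m/s

1.2599e-27


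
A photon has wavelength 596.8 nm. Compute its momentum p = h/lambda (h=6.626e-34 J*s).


p = h / lambda
= 6.626e-34 / (596.8e-9)
= 6.626e-34 / 5.9680e-07
= 1.1103e-27 kg*m/s

1.1103e-27


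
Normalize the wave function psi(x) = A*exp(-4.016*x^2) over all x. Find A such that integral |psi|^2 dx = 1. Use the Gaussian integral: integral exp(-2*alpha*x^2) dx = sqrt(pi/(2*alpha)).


integral |psi|^2 dx = A^2 * sqrt(pi/(2*alpha)) = 1
A^2 = sqrt(2*alpha/pi)
= sqrt(2 * 4.016 / pi)
= 1.598957
A = sqrt(1.598957)
= 1.2645

1.2645


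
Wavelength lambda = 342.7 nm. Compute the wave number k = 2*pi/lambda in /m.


k = 2 * pi / lambda
= 6.2832 / (342.7e-9)
= 6.2832 / 3.4270e-07
= 1.8334e+07 /m

1.8334e+07


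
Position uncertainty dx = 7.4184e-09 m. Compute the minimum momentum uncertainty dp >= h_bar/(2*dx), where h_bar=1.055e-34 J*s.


dp = h_bar / (2 * dx)
= 1.055e-34 / (2 * 7.4184e-09)
= 1.055e-34 / 1.4837e-08
= 7.1107e-27 kg*m/s

7.1107e-27


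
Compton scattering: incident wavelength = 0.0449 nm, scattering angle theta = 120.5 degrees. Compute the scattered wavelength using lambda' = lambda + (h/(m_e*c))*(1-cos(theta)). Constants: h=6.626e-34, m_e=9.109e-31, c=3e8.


Compton wavelength: h/(m_e*c) = 2.4247e-12 m
d_lambda = 2.4247e-12 * (1 - cos(120.5 deg))
= 2.4247e-12 * 1.507538
= 3.6553e-12 m = 0.003655 nm
lambda' = 0.0449 + 0.003655
= 0.048555 nm

0.048555


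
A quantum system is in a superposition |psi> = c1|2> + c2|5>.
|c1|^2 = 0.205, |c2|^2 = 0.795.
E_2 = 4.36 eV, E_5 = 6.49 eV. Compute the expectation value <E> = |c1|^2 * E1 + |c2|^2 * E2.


<E> = |c1|^2 * E1 + |c2|^2 * E2
= 0.205 * 4.36 + 0.795 * 6.49
= 0.8938 + 5.1596
= 6.0534 eV

6.0534


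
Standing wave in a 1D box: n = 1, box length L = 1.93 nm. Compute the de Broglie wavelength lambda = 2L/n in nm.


lambda = 2L / n
= 2 * 1.93 / 1
= 3.86 / 1
= 3.86 nm

3.86


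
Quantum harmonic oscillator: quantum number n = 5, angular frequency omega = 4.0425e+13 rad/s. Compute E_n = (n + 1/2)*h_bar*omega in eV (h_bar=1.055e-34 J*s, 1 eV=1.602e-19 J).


E = (n + 1/2) * h_bar * omega
= (5 + 0.5) * 1.055e-34 * 4.0425e+13
= 5.5 * 4.2648e-21
= 2.3457e-20 J
= 0.1464 eV

0.1464


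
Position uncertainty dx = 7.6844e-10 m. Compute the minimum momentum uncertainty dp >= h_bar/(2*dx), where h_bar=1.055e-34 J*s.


dp = h_bar / (2 * dx)
= 1.055e-34 / (2 * 7.6844e-10)
= 1.055e-34 / 1.5369e-09
= 6.8646e-26 kg*m/s

6.8646e-26


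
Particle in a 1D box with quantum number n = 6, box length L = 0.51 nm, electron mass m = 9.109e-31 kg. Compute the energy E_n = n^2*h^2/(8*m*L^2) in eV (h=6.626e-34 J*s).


E = n^2 * h^2 / (8 * m * L^2)
= 6^2 * (6.626e-34)^2 / (8 * 9.109e-31 * (0.51e-9)^2)
= 36 * 4.3904e-67 / (8 * 9.109e-31 * 2.6010e-19)
= 8.3388e-18 J
= 52.0525 eV

52.0525


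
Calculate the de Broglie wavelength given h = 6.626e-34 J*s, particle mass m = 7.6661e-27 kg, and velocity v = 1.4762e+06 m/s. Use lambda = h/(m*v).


lambda = h / (m * v)
= 6.626e-34 / (7.6661e-27 * 1.4762e+06)
= 6.626e-34 / 1.1317e-20
= 5.8551e-14 m

5.8551e-14


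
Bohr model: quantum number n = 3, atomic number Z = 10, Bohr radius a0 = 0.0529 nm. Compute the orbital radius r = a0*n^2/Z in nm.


r = a0 * n^2 / Z
= 0.0529 * 3^2 / 10
= 0.0529 * 9 / 10
= 0.0476 nm

0.0476


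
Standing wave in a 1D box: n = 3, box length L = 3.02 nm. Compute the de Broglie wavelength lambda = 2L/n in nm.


lambda = 2L / n
= 2 * 3.02 / 3
= 6.04 / 3
= 2.0133 nm

2.0133


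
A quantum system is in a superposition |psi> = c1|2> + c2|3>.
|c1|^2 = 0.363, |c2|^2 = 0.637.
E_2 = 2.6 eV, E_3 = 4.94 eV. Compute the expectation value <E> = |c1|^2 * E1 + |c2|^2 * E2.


<E> = |c1|^2 * E1 + |c2|^2 * E2
= 0.363 * 2.6 + 0.637 * 4.94
= 0.9438 + 3.1468
= 4.0906 eV

4.0906


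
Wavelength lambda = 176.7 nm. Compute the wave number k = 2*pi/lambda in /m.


k = 2 * pi / lambda
= 6.2832 / (176.7e-9)
= 6.2832 / 1.7670e-07
= 3.5558e+07 /m

3.5558e+07


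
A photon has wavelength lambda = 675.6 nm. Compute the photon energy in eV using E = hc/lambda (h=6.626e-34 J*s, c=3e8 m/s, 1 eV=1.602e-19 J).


E = hc / lambda
= (6.626e-34)(3e8) / (675.6e-9)
= 1.9878e-25 / 6.7560e-07
= 2.9423e-19 J
Converting to eV: 2.9423e-19 / 1.602e-19
= 1.8366 eV

1.8366


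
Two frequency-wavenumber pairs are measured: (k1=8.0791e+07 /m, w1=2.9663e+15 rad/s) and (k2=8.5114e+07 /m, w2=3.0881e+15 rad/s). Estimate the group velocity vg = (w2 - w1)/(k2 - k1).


vg = (w2 - w1) / (k2 - k1)
= (3.0881e+15 - 2.9663e+15) / (8.5114e+07 - 8.0791e+07)
= 1.2180e+14 / 4.3230e+06
= 2.8175e+07 m/s

2.8175e+07


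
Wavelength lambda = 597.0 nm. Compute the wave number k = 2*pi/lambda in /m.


k = 2 * pi / lambda
= 6.2832 / (597.0e-9)
= 6.2832 / 5.9700e-07
= 1.0525e+07 /m

1.0525e+07


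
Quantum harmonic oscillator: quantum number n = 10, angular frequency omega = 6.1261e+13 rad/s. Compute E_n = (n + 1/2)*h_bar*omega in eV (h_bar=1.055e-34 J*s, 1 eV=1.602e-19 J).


E = (n + 1/2) * h_bar * omega
= (10 + 0.5) * 1.055e-34 * 6.1261e+13
= 10.5 * 6.4630e-21
= 6.7862e-20 J
= 0.4236 eV

0.4236


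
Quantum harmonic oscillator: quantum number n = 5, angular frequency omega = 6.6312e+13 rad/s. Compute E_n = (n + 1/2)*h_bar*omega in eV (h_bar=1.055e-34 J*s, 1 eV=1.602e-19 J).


E = (n + 1/2) * h_bar * omega
= (5 + 0.5) * 1.055e-34 * 6.6312e+13
= 5.5 * 6.9959e-21
= 3.8478e-20 J
= 0.2402 eV

0.2402


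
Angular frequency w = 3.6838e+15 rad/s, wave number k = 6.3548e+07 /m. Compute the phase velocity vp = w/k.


vp = w / k
= 3.6838e+15 / 6.3548e+07
= 5.7969e+07 m/s

5.7969e+07


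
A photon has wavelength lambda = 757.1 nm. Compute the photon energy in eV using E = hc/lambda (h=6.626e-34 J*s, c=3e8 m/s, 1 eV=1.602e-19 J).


E = hc / lambda
= (6.626e-34)(3e8) / (757.1e-9)
= 1.9878e-25 / 7.5710e-07
= 2.6255e-19 J
Converting to eV: 2.6255e-19 / 1.602e-19
= 1.6389 eV

1.6389


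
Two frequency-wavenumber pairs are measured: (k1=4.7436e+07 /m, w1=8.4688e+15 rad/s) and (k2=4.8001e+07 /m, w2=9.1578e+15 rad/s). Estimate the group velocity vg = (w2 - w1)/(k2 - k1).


vg = (w2 - w1) / (k2 - k1)
= (9.1578e+15 - 8.4688e+15) / (4.8001e+07 - 4.7436e+07)
= 6.8900e+14 / 5.6500e+05
= 1.2195e+09 m/s

1.2195e+09


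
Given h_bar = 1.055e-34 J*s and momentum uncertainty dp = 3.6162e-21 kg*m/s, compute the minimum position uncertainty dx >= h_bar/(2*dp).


dx = h_bar / (2 * dp)
= 1.055e-34 / (2 * 3.6162e-21)
= 1.055e-34 / 7.2324e-21
= 1.4587e-14 m

1.4587e-14


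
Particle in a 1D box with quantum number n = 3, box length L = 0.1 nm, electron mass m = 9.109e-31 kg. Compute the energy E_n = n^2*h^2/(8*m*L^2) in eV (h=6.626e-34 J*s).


E = n^2 * h^2 / (8 * m * L^2)
= 3^2 * (6.626e-34)^2 / (8 * 9.109e-31 * (0.1e-9)^2)
= 9 * 4.3904e-67 / (8 * 9.109e-31 * 1.0000e-20)
= 5.4223e-17 J
= 338.4716 eV

338.4716


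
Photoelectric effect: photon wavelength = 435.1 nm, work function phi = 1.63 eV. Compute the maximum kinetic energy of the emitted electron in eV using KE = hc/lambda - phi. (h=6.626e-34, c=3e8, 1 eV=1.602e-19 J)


E_photon = hc / lambda
= (6.626e-34)(3e8) / (435.1e-9)
= 4.5686e-19 J
= 2.8518 eV
KE = E_photon - phi
= 2.8518 - 1.63
= 1.2218 eV

1.2218


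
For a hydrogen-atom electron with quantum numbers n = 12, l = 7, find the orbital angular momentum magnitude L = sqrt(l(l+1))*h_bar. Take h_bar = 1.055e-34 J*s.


L = sqrt(l*(l+1)) * h_bar
= sqrt(7 * 8) * 1.055e-34
= sqrt(56) * 1.055e-34
= 7.4833 * 1.055e-34
= 7.8949e-34 J*s

7.8949e-34


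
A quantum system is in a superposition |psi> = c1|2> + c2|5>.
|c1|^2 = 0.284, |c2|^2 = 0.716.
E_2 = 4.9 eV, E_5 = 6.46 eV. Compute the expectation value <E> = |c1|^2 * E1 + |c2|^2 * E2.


<E> = |c1|^2 * E1 + |c2|^2 * E2
= 0.284 * 4.9 + 0.716 * 6.46
= 1.3916 + 4.6254
= 6.017 eV

6.017


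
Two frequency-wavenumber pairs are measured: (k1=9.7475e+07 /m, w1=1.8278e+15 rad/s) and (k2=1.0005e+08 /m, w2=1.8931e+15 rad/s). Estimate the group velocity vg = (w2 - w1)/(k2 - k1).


vg = (w2 - w1) / (k2 - k1)
= (1.8931e+15 - 1.8278e+15) / (1.0005e+08 - 9.7475e+07)
= 6.5300e+13 / 2.5750e+06
= 2.5359e+07 m/s

2.5359e+07


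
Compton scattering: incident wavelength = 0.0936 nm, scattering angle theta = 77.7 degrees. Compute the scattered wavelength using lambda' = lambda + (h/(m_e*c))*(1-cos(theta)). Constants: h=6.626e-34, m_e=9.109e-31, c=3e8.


Compton wavelength: h/(m_e*c) = 2.4247e-12 m
d_lambda = 2.4247e-12 * (1 - cos(77.7 deg))
= 2.4247e-12 * 0.78697
= 1.9082e-12 m = 0.001908 nm
lambda' = 0.0936 + 0.001908
= 0.095508 nm

0.095508


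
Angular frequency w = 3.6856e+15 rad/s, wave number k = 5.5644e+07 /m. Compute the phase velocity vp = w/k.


vp = w / k
= 3.6856e+15 / 5.5644e+07
= 6.6235e+07 m/s

6.6235e+07


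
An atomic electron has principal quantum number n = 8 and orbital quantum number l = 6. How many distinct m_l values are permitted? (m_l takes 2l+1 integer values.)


m_l ranges from -l to +l in integer steps
So m_l goes from -6 to +6
Count = 2l + 1 = 2*6 + 1
= 13

13


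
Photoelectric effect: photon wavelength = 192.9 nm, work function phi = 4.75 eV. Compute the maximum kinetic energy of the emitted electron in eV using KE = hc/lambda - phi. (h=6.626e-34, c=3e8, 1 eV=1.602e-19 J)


E_photon = hc / lambda
= (6.626e-34)(3e8) / (192.9e-9)
= 1.0305e-18 J
= 6.4325 eV
KE = E_photon - phi
= 6.4325 - 4.75
= 1.6825 eV

1.6825


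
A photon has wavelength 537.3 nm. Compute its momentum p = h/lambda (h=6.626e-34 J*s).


p = h / lambda
= 6.626e-34 / (537.3e-9)
= 6.626e-34 / 5.3730e-07
= 1.2332e-27 kg*m/s

1.2332e-27


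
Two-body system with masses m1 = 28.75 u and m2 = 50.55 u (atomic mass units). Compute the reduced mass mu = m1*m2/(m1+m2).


mu = m1 * m2 / (m1 + m2)
= 28.75 * 50.55 / (28.75 + 50.55)
= 1453.3125 / 79.3
= 18.3268 u

18.3268


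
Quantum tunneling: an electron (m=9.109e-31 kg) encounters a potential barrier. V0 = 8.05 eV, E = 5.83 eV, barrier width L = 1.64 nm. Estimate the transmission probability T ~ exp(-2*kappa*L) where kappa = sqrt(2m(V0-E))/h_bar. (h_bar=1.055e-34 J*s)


V0 - E = 2.22 eV = 3.5564e-19 J
kappa = sqrt(2 * m * (V0-E)) / h_bar
= sqrt(2 * 9.109e-31 * 3.5564e-19) / 1.055e-34
= 7.6297e+09 /m
2*kappa*L = 2 * 7.6297e+09 * 1.64e-9
= 25.0253
T = exp(-25.0253) = 1.354084e-11

1.354084e-11


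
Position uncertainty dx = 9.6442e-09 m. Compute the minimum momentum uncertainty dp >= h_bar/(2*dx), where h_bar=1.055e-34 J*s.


dp = h_bar / (2 * dx)
= 1.055e-34 / (2 * 9.6442e-09)
= 1.055e-34 / 1.9288e-08
= 5.4696e-27 kg*m/s

5.4696e-27


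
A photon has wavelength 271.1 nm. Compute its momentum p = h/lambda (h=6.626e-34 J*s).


p = h / lambda
= 6.626e-34 / (271.1e-9)
= 6.626e-34 / 2.7110e-07
= 2.4441e-27 kg*m/s

2.4441e-27


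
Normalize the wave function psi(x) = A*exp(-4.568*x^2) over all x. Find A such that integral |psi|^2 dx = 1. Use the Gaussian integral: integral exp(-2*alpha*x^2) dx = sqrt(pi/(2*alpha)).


integral |psi|^2 dx = A^2 * sqrt(pi/(2*alpha)) = 1
A^2 = sqrt(2*alpha/pi)
= sqrt(2 * 4.568 / pi)
= 1.705309
A = sqrt(1.705309)
= 1.3059

1.3059


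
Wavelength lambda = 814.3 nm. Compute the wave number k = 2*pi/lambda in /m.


k = 2 * pi / lambda
= 6.2832 / (814.3e-9)
= 6.2832 / 8.1430e-07
= 7.7161e+06 /m

7.7161e+06


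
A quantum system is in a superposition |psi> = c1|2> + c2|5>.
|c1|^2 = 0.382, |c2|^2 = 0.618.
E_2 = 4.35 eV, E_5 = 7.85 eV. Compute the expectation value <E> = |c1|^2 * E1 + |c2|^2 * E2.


<E> = |c1|^2 * E1 + |c2|^2 * E2
= 0.382 * 4.35 + 0.618 * 7.85
= 1.6617 + 4.8513
= 6.513 eV

6.513


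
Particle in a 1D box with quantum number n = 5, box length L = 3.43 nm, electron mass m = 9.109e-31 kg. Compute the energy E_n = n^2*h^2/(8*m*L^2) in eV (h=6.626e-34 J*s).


E = n^2 * h^2 / (8 * m * L^2)
= 5^2 * (6.626e-34)^2 / (8 * 9.109e-31 * (3.43e-9)^2)
= 25 * 4.3904e-67 / (8 * 9.109e-31 * 1.1765e-17)
= 1.2802e-19 J
= 0.7992 eV

0.7992


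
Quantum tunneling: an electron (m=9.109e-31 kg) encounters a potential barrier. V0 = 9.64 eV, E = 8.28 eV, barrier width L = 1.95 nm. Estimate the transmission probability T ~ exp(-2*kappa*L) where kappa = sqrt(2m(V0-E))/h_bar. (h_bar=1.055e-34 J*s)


V0 - E = 1.36 eV = 2.1787e-19 J
kappa = sqrt(2 * m * (V0-E)) / h_bar
= sqrt(2 * 9.109e-31 * 2.1787e-19) / 1.055e-34
= 5.9717e+09 /m
2*kappa*L = 2 * 5.9717e+09 * 1.95e-9
= 23.2897
T = exp(-23.2897) = 7.681178e-11

7.681178e-11


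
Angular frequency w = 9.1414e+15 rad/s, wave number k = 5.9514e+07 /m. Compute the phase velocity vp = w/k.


vp = w / k
= 9.1414e+15 / 5.9514e+07
= 1.5360e+08 m/s

1.5360e+08


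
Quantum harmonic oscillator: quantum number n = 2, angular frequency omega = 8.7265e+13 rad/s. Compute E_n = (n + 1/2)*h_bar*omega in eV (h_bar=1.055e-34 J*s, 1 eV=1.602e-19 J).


E = (n + 1/2) * h_bar * omega
= (2 + 0.5) * 1.055e-34 * 8.7265e+13
= 2.5 * 9.2065e-21
= 2.3016e-20 J
= 0.1437 eV

0.1437


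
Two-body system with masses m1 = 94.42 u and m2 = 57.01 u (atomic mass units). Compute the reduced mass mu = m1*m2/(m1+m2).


mu = m1 * m2 / (m1 + m2)
= 94.42 * 57.01 / (94.42 + 57.01)
= 5382.8842 / 151.43
= 35.547 u

35.547


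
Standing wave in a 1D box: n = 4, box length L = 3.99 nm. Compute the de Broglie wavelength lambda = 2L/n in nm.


lambda = 2L / n
= 2 * 3.99 / 4
= 7.98 / 4
= 1.995 nm

1.995


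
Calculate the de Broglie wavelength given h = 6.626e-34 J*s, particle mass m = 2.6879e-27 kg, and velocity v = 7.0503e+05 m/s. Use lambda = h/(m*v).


lambda = h / (m * v)
= 6.626e-34 / (2.6879e-27 * 7.0503e+05)
= 6.626e-34 / 1.8951e-21
= 3.4965e-13 m

3.4965e-13


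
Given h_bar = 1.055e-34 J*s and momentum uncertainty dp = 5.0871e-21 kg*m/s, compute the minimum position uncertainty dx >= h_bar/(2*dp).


dx = h_bar / (2 * dp)
= 1.055e-34 / (2 * 5.0871e-21)
= 1.055e-34 / 1.0174e-20
= 1.0369e-14 m

1.0369e-14


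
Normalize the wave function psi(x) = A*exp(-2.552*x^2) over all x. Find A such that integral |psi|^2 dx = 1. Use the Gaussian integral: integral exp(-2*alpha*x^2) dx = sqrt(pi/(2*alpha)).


integral |psi|^2 dx = A^2 * sqrt(pi/(2*alpha)) = 1
A^2 = sqrt(2*alpha/pi)
= sqrt(2 * 2.552 / pi)
= 1.274619
A = sqrt(1.274619)
= 1.129

1.129


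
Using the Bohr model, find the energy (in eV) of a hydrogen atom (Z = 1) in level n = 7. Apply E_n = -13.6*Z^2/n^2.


E_n = -13.6 * Z^2 / n^2
= -13.6 * 1^2 / 7^2
= -13.6 * 1 / 49
= -0.2776 eV

-0.2776


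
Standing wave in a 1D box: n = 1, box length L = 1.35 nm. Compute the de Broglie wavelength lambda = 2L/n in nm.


lambda = 2L / n
= 2 * 1.35 / 1
= 2.7 / 1
= 2.7 nm

2.7


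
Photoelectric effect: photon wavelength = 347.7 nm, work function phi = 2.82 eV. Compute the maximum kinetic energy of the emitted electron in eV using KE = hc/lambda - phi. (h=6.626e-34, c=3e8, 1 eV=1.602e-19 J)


E_photon = hc / lambda
= (6.626e-34)(3e8) / (347.7e-9)
= 5.7170e-19 J
= 3.5687 eV
KE = E_photon - phi
= 3.5687 - 2.82
= 0.7487 eV

0.7487


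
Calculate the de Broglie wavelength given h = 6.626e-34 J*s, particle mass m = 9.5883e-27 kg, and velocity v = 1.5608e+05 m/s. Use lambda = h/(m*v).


lambda = h / (m * v)
= 6.626e-34 / (9.5883e-27 * 1.5608e+05)
= 6.626e-34 / 1.4965e-21
= 4.4275e-13 m

4.4275e-13


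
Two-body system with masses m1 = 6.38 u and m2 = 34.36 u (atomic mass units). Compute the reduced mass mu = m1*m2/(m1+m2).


mu = m1 * m2 / (m1 + m2)
= 6.38 * 34.36 / (6.38 + 34.36)
= 219.2168 / 40.74
= 5.3809 u

5.3809


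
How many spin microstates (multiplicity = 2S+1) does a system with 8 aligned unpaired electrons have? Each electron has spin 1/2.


Total spin S = N * (1/2) = 8 * 0.5 = 4.0
Spin multiplicity = 2S + 1
= 2 * 4.0 + 1
= 9

9


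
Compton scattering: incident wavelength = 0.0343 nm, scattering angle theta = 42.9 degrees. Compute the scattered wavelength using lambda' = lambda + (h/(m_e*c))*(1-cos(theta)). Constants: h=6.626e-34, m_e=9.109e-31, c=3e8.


Compton wavelength: h/(m_e*c) = 2.4247e-12 m
d_lambda = 2.4247e-12 * (1 - cos(42.9 deg))
= 2.4247e-12 * 0.267457
= 6.4851e-13 m = 0.000649 nm
lambda' = 0.0343 + 0.000649
= 0.034949 nm

0.034949


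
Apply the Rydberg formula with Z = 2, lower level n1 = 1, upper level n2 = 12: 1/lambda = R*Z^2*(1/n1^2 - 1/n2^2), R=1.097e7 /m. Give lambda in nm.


1/lambda = R * Z^2 * (1/n1^2 - 1/n2^2)
= 1.097e7 * 2^2 * (1/1^2 - 1/12^2)
= 1.097e7 * 4 * (1.0 - 0.006944)
= 4.3575e+07 /m
lambda = 1 / 4.3575e+07
= 22.9488 nm

22.9488


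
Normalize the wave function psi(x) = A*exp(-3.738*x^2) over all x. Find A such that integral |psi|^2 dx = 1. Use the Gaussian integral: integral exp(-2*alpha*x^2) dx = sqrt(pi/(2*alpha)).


integral |psi|^2 dx = A^2 * sqrt(pi/(2*alpha)) = 1
A^2 = sqrt(2*alpha/pi)
= sqrt(2 * 3.738 / pi)
= 1.542623
A = sqrt(1.542623)
= 1.242

1.242


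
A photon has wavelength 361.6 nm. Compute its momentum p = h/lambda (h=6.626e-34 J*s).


p = h / lambda
= 6.626e-34 / (361.6e-9)
= 6.626e-34 / 3.6160e-07
= 1.8324e-27 kg*m/s

1.8324e-27


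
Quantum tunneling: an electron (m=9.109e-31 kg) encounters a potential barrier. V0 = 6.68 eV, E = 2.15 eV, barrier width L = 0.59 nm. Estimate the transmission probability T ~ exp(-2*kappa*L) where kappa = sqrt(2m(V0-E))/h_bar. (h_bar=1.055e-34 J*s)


V0 - E = 4.53 eV = 7.2571e-19 J
kappa = sqrt(2 * m * (V0-E)) / h_bar
= sqrt(2 * 9.109e-31 * 7.2571e-19) / 1.055e-34
= 1.0899e+10 /m
2*kappa*L = 2 * 1.0899e+10 * 0.59e-9
= 12.8606
T = exp(-12.8606) = 2.598513e-06

2.598513e-06


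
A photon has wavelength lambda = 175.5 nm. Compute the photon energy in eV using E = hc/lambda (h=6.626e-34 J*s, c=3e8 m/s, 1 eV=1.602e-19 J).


E = hc / lambda
= (6.626e-34)(3e8) / (175.5e-9)
= 1.9878e-25 / 1.7550e-07
= 1.1326e-18 J
Converting to eV: 1.1326e-18 / 1.602e-19
= 7.0702 eV

7.0702


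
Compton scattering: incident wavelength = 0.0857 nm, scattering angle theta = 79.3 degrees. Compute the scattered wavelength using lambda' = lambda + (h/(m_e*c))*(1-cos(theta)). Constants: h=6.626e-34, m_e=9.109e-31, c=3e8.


Compton wavelength: h/(m_e*c) = 2.4247e-12 m
d_lambda = 2.4247e-12 * (1 - cos(79.3 deg))
= 2.4247e-12 * 0.814333
= 1.9745e-12 m = 0.001975 nm
lambda' = 0.0857 + 0.001975
= 0.087675 nm

0.087675


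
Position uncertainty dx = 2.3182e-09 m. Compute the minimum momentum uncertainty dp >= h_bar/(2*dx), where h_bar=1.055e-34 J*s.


dp = h_bar / (2 * dx)
= 1.055e-34 / (2 * 2.3182e-09)
= 1.055e-34 / 4.6364e-09
= 2.2755e-26 kg*m/s

2.2755e-26


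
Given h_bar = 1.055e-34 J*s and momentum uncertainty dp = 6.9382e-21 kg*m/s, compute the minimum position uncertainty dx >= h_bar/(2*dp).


dx = h_bar / (2 * dp)
= 1.055e-34 / (2 * 6.9382e-21)
= 1.055e-34 / 1.3876e-20
= 7.6028e-15 m

7.6028e-15


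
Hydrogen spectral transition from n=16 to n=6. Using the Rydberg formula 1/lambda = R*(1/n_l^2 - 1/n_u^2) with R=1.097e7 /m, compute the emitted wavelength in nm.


1/lambda = R * (1/n_l^2 - 1/n_u^2)
= 1.097e7 * (1/6^2 - 1/16^2)
= 1.097e7 * (0.027778 - 0.003906)
= 1.097e7 * 0.023872
= 2.6187e+05 /m
lambda = 1 / 2.6187e+05 = 3818.679 nm

3818.679


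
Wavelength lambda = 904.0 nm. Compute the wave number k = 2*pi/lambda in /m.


k = 2 * pi / lambda
= 6.2832 / (904.0e-9)
= 6.2832 / 9.0400e-07
= 6.9504e+06 /m

6.9504e+06


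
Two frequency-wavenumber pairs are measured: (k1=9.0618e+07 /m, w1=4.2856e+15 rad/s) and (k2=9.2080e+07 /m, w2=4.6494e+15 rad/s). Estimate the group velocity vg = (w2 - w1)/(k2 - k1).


vg = (w2 - w1) / (k2 - k1)
= (4.6494e+15 - 4.2856e+15) / (9.2080e+07 - 9.0618e+07)
= 3.6380e+14 / 1.4620e+06
= 2.4884e+08 m/s

2.4884e+08


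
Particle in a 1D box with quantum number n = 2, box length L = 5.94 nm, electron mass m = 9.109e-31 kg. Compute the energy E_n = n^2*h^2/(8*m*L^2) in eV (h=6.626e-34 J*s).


E = n^2 * h^2 / (8 * m * L^2)
= 2^2 * (6.626e-34)^2 / (8 * 9.109e-31 * (5.94e-9)^2)
= 4 * 4.3904e-67 / (8 * 9.109e-31 * 3.5284e-17)
= 6.8301e-21 J
= 0.0426 eV

0.0426


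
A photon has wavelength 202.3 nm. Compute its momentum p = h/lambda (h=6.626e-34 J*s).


p = h / lambda
= 6.626e-34 / (202.3e-9)
= 6.626e-34 / 2.0230e-07
= 3.2753e-27 kg*m/s

3.2753e-27


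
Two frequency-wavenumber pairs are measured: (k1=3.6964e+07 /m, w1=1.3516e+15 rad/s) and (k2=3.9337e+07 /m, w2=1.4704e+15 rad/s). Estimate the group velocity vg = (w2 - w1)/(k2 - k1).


vg = (w2 - w1) / (k2 - k1)
= (1.4704e+15 - 1.3516e+15) / (3.9337e+07 - 3.6964e+07)
= 1.1880e+14 / 2.3730e+06
= 5.0063e+07 m/s

5.0063e+07


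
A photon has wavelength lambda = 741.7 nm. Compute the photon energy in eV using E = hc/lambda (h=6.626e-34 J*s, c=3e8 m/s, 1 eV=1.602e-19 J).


E = hc / lambda
= (6.626e-34)(3e8) / (741.7e-9)
= 1.9878e-25 / 7.4170e-07
= 2.6801e-19 J
Converting to eV: 2.6801e-19 / 1.602e-19
= 1.6729 eV

1.6729


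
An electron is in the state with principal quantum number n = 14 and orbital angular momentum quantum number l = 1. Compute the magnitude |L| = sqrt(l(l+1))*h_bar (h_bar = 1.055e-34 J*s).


L = sqrt(l*(l+1)) * h_bar
= sqrt(1 * 2) * 1.055e-34
= sqrt(2) * 1.055e-34
= 1.4142 * 1.055e-34
= 1.4920e-34 J*s

1.4920e-34


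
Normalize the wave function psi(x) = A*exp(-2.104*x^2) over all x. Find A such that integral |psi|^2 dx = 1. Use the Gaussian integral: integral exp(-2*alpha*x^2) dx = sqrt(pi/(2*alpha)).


integral |psi|^2 dx = A^2 * sqrt(pi/(2*alpha)) = 1
A^2 = sqrt(2*alpha/pi)
= sqrt(2 * 2.104 / pi)
= 1.157345
A = sqrt(1.157345)
= 1.0758

1.0758


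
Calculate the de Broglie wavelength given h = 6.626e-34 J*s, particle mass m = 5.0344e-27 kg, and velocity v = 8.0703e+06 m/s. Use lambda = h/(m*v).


lambda = h / (m * v)
= 6.626e-34 / (5.0344e-27 * 8.0703e+06)
= 6.626e-34 / 4.0629e-20
= 1.6309e-14 m

1.6309e-14


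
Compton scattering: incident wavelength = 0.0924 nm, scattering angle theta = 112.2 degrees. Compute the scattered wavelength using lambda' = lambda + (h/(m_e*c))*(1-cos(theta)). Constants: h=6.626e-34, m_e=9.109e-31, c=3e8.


Compton wavelength: h/(m_e*c) = 2.4247e-12 m
d_lambda = 2.4247e-12 * (1 - cos(112.2 deg))
= 2.4247e-12 * 1.377841
= 3.3409e-12 m = 0.003341 nm
lambda' = 0.0924 + 0.003341
= 0.095741 nm

0.095741


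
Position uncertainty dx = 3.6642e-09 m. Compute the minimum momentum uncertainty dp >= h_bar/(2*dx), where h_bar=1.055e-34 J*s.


dp = h_bar / (2 * dx)
= 1.055e-34 / (2 * 3.6642e-09)
= 1.055e-34 / 7.3284e-09
= 1.4396e-26 kg*m/s

1.4396e-26


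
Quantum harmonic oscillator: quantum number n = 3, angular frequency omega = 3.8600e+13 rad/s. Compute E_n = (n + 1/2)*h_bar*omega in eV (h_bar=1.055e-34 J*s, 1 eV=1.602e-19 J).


E = (n + 1/2) * h_bar * omega
= (3 + 0.5) * 1.055e-34 * 3.8600e+13
= 3.5 * 4.0723e-21
= 1.4253e-20 J
= 0.089 eV

0.089


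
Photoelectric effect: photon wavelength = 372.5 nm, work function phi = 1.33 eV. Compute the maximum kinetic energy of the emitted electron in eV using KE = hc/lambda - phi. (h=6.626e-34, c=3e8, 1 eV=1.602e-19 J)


E_photon = hc / lambda
= (6.626e-34)(3e8) / (372.5e-9)
= 5.3364e-19 J
= 3.3311 eV
KE = E_photon - phi
= 3.3311 - 1.33
= 2.0011 eV

2.0011


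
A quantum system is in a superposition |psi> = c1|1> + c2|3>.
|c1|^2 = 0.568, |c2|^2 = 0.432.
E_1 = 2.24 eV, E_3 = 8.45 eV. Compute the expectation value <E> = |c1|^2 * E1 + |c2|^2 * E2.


<E> = |c1|^2 * E1 + |c2|^2 * E2
= 0.568 * 2.24 + 0.432 * 8.45
= 1.2723 + 3.6504
= 4.9227 eV

4.9227


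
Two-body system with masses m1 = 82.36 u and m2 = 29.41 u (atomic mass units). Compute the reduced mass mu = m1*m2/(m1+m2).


mu = m1 * m2 / (m1 + m2)
= 82.36 * 29.41 / (82.36 + 29.41)
= 2422.2076 / 111.77
= 21.6714 u

21.6714


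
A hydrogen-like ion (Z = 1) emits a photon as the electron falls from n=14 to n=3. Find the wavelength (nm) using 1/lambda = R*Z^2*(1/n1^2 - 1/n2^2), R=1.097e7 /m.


1/lambda = R * Z^2 * (1/n1^2 - 1/n2^2)
= 1.097e7 * 1^2 * (1/3^2 - 1/14^2)
= 1.097e7 * 1 * (0.111111 - 0.005102)
= 1.1629e+06 /m
lambda = 1 / 1.1629e+06
= 859.9047 nm

859.9047
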